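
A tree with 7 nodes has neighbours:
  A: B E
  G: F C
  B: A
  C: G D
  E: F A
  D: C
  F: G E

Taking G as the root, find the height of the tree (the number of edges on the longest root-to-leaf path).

A deepest node is B, reached by G–F–E–A–B.
That path has 4 edges, so the height is 4.

4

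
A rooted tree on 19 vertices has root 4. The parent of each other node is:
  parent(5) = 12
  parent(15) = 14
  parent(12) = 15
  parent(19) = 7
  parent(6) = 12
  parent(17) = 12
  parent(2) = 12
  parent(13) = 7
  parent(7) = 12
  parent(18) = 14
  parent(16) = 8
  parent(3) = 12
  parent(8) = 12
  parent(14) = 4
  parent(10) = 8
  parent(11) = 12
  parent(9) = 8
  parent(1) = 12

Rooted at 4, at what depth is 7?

4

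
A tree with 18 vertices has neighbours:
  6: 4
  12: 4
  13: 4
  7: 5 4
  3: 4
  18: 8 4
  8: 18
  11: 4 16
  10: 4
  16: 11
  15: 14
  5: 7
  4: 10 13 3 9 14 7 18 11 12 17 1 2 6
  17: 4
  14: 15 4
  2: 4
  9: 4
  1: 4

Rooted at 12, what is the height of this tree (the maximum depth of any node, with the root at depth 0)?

3

The longest root-to-leaf path is 12–4–14–15 (3 edges).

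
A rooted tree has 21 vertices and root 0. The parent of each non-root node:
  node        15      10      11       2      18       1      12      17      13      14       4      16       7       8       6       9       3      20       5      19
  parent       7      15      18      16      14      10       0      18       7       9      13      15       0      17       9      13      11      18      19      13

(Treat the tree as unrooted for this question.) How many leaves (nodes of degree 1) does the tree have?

9

Degree-1 nodes: 1, 2, 3, 4, 5, 6, 8, 12, 20 — 9 of them.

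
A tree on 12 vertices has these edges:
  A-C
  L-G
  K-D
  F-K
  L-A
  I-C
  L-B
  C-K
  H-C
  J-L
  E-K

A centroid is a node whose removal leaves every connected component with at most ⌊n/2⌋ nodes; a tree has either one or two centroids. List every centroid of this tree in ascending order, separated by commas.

C

Delete C: the remaining components have sizes 5, 4, 1, 1. Max 5 ≤ 6, so C is a centroid.
Every other node leaves some component of size > 6, so the centroid is unique.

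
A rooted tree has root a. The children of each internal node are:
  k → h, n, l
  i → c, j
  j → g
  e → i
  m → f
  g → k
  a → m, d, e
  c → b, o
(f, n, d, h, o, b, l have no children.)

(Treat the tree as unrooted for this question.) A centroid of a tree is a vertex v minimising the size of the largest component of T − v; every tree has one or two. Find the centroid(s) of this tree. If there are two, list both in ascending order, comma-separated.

i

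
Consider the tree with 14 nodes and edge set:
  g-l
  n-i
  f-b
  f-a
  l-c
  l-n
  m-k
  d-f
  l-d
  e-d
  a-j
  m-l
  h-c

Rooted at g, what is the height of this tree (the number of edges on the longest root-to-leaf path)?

5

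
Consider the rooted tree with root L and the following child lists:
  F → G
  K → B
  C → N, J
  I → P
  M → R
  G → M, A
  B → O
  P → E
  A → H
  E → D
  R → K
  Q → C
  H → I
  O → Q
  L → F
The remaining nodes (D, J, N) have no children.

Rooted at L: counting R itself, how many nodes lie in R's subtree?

Descendants of R (including itself): R, K, B, O, Q, C, N, J. That's 8.

8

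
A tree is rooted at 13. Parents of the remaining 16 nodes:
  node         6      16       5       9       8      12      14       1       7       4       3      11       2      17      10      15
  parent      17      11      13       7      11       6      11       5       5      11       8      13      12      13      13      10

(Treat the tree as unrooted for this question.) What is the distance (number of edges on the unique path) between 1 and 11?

The path is 1–5–13–11, which has 3 edges.

3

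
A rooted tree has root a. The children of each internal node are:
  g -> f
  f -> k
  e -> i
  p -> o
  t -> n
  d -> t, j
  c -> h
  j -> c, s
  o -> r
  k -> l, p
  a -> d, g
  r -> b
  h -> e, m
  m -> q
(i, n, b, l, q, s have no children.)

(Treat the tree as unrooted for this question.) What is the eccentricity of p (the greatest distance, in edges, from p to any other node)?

Distances from p peak at 10, attained at q (i also at distance 10).
p–k–f–g–a–d–j–c–h–m–q

10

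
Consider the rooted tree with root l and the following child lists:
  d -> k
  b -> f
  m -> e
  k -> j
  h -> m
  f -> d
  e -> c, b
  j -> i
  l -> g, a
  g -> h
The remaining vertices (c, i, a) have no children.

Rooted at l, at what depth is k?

8

l–g–h–m–e–b–f–d–k — 8 edges.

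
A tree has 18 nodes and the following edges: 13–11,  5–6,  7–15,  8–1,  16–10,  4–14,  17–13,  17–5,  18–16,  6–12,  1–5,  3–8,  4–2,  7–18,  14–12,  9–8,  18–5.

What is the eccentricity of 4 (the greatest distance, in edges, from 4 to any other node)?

The node farthest from 4 is 15 (11, 10, 3, 9 also at distance 7), via 4–14–12–6–5–18–7–15 — 7 edges.

7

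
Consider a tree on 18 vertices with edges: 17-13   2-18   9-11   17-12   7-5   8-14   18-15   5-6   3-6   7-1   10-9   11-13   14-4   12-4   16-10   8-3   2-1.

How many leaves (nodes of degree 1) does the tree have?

Degree-1 nodes: 15, 16 — 2 of them.

2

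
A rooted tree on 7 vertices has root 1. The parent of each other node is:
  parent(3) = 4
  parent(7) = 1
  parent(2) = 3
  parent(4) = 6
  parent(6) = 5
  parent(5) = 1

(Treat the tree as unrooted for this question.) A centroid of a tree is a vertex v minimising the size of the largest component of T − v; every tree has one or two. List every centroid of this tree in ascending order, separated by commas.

6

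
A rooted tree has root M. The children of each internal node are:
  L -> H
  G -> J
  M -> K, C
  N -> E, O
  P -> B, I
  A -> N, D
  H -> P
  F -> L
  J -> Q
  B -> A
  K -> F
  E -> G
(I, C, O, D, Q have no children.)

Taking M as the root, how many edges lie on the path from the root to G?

M–K–F–L–H–P–B–A–N–E–G — 10 edges.

10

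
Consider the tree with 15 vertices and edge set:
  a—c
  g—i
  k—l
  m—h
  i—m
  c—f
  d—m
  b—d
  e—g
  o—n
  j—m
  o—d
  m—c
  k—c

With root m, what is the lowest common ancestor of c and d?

Path c→root: c m; path d→root: d m.
First common node: m.

m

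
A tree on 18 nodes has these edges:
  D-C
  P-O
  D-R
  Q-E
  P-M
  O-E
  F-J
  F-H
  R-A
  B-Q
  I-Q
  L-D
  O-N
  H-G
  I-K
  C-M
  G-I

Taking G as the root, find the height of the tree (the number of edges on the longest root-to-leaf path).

A deepest node is A, reached by G-I-Q-E-O-P-M-C-D-R-A.
That path has 10 edges, so the height is 10.

10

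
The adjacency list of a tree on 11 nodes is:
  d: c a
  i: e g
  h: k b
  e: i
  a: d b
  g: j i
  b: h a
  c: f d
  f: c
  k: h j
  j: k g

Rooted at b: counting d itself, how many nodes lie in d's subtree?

The subtree rooted at d contains: d, c, f — 3 nodes.

3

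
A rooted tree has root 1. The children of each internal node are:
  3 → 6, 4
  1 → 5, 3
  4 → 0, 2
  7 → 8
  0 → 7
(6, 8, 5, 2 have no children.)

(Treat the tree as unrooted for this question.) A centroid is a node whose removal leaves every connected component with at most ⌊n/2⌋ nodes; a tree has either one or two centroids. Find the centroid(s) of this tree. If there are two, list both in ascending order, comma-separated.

Removing 4 splits the tree into components of sizes 4, 3, 1; the largest is 4 ≤ ⌊9/2⌋ = 4.
Every other node leaves some component of size > 4, so the centroid is unique.

4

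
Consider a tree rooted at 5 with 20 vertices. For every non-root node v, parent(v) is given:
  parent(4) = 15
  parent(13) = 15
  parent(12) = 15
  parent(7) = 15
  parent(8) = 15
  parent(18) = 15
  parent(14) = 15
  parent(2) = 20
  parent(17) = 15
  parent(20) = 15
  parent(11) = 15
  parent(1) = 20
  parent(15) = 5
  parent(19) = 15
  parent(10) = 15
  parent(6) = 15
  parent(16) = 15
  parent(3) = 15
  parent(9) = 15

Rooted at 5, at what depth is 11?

5–15–11 — 2 edges.

2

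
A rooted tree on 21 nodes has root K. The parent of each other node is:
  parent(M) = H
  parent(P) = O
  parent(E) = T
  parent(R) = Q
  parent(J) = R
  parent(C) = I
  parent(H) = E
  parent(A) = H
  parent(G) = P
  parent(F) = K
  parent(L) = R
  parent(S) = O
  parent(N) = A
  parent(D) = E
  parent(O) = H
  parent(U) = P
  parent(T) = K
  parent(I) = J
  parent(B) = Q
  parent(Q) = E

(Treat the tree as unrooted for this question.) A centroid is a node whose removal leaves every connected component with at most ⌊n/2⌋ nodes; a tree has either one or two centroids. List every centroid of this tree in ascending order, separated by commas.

If E is removed the pieces have sizes 9, 7, 3, 1, all ≤ ⌊21/2⌋ = 10.
No neighbour of E does as well, so E is the unique centroid.

E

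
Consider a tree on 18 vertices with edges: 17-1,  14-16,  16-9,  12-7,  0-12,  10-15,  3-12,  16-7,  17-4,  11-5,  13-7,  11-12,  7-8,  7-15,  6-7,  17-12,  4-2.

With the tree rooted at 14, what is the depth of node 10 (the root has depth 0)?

4

Climbing from 10 to the root: 10–15–7–16–14. That's 4 steps.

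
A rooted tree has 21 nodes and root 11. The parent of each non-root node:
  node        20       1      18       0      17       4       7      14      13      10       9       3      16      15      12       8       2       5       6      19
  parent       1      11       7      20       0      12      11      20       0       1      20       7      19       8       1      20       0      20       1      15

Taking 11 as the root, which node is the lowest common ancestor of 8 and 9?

20

Path 8→root: 8 20 1 11; path 9→root: 9 20 1 11.
First common node: 20.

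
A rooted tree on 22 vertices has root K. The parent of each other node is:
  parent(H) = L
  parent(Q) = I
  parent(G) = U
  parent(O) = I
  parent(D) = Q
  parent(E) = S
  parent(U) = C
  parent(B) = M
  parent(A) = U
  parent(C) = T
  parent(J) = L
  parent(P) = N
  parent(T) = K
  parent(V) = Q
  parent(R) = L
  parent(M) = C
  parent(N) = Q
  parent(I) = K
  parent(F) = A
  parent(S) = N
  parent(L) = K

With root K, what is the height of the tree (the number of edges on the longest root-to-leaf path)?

5

A deepest node is E, reached by K – I – Q – N – S – E.
That path has 5 edges, so the height is 5.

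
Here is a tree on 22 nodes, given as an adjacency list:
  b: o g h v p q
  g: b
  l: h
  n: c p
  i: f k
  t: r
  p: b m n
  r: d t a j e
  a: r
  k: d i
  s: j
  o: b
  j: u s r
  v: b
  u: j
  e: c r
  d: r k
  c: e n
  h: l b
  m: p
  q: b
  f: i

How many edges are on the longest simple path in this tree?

11

BFS from l reaches f last, at distance 11; BFS from f confirms no node is farther.
Path: l – h – b – p – n – c – e – r – d – k – i – f.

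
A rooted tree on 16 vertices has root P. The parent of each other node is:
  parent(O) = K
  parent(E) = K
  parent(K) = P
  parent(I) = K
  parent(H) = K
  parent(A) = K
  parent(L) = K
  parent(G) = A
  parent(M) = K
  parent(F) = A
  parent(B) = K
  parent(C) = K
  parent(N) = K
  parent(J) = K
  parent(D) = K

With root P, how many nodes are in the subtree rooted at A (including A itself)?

A's subtree: {A, F, G}, size 3.

3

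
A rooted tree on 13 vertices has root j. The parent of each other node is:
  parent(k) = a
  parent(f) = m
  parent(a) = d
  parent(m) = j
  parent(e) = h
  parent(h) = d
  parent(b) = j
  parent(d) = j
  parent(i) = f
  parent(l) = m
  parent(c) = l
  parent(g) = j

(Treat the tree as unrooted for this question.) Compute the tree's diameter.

6

BFS from i reaches k last, at distance 6; BFS from k confirms no node is farther.
Path: i - f - m - j - d - a - k.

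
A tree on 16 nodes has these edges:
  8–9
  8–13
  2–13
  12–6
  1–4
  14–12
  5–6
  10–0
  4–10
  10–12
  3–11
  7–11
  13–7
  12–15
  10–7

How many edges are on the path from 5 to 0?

4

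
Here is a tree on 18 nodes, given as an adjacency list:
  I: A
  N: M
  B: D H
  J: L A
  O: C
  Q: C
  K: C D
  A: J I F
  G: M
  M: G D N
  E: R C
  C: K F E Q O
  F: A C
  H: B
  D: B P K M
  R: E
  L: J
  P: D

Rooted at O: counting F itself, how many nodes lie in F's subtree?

5

F's subtree: {F, A, J, I, L}, size 5.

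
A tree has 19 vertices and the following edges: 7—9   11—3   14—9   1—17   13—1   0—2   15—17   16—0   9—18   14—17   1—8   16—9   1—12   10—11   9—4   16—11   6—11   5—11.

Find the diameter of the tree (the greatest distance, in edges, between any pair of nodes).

7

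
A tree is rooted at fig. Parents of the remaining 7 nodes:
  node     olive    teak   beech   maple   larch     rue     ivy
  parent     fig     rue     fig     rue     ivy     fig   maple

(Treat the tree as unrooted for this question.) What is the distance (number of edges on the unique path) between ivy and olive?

ivy – maple – rue – fig – olive: 4 edges.

4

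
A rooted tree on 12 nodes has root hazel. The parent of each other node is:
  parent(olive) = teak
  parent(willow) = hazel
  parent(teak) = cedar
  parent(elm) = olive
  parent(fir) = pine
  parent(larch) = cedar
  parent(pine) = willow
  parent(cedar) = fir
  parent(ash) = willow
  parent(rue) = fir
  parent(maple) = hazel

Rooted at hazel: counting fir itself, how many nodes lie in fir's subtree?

7

Descendants of fir (including itself): fir, cedar, rue, teak, larch, olive, elm. That's 7.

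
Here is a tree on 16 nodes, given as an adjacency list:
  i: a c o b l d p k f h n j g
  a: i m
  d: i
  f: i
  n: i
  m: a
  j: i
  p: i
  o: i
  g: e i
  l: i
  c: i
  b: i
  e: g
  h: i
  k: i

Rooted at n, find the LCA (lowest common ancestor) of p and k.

i

Ancestors of p (toward the root): p, i, n.
Ancestors of k: k, i, n.
The deepest node appearing in both lists is i.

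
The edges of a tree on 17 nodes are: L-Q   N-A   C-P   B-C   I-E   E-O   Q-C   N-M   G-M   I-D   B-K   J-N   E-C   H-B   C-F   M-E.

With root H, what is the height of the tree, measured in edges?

The longest root-to-leaf path is H–B–C–E–M–N–A (6 edges).

6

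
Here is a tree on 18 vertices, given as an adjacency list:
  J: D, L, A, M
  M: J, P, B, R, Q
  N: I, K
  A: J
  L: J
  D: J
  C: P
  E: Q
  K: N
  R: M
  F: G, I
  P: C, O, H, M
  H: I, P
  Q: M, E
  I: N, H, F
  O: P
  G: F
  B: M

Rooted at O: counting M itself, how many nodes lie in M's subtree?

9

M's subtree: {M, Q, J, B, R, E, D, L, A}, size 9.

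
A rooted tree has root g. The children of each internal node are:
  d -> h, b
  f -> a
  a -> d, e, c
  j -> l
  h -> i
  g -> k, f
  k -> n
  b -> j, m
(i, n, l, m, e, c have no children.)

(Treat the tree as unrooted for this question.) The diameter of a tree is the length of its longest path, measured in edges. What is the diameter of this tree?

Starting from n, a farthest node is l at distance 8.
One longest path: n–k–g–f–a–d–b–j–l.
So the diameter is 8.

8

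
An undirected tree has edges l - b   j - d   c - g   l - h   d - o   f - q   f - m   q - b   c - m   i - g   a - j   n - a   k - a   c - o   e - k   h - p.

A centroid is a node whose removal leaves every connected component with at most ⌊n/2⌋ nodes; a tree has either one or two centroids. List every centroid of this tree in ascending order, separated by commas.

If c is removed the pieces have sizes 7, 7, 2, all ≤ ⌊17/2⌋ = 8.
No neighbour of c does as well, so c is the unique centroid.

c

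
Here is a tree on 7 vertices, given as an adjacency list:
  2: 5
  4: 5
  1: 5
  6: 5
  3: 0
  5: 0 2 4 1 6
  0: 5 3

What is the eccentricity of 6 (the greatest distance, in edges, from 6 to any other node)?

A farthest node from 6 is 3.
The path 6 – 5 – 0 – 3 has 3 edges.

3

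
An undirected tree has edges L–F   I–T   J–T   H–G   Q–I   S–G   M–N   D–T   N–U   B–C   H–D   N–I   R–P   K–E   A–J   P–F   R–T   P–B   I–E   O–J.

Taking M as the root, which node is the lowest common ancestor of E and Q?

I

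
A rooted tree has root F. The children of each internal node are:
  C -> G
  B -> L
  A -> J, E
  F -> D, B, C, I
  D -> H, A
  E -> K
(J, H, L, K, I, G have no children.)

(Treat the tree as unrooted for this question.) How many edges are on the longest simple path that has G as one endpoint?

The node farthest from G is K, via G – C – F – D – A – E – K — 6 edges.

6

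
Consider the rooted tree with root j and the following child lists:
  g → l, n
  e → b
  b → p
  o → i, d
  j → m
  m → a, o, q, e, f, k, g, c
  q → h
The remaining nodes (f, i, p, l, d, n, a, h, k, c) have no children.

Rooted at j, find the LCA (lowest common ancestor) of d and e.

m

Ancestors of d (toward the root): d, o, m, j.
Ancestors of e: e, m, j.
The deepest node appearing in both lists is m.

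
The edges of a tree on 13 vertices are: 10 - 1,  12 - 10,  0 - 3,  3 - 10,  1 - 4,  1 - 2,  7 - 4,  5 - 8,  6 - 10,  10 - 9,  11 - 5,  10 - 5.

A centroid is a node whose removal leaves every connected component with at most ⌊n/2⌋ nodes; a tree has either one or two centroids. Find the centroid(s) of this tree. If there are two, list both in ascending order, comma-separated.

10

If 10 is removed the pieces have sizes 4, 3, 2, 1, 1, 1, all ≤ ⌊13/2⌋ = 6.
Every other node leaves some component of size > 6, so the centroid is unique.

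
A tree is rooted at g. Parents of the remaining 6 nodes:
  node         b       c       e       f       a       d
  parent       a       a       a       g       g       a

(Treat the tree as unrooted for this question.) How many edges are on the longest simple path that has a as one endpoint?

2

The node farthest from a is f, via a–g–f — 2 edges.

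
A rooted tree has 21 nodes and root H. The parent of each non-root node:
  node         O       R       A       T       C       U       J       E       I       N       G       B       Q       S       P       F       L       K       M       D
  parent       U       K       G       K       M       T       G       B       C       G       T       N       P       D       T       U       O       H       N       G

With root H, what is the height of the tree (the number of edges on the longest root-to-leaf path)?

A deepest node is I, reached by H → K → T → G → N → M → C → I.
That path has 7 edges, so the height is 7.

7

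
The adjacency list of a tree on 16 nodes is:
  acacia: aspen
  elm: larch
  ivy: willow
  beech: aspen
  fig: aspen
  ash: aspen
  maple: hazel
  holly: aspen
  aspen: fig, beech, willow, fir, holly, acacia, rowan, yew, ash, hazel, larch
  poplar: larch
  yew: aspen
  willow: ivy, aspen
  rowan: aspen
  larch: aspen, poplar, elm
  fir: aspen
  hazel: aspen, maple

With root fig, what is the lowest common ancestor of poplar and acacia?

poplar's ancestor chain is poplar, larch, aspen, fig and acacia's is acacia, aspen, fig; they first meet at aspen.

aspen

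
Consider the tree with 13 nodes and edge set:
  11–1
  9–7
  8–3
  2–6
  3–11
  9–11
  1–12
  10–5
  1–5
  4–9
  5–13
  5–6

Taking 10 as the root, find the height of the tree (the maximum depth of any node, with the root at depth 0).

5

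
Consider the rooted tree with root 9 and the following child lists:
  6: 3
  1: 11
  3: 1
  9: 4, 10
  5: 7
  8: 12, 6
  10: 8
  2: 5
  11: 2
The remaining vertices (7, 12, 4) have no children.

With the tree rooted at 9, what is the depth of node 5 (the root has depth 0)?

9 – 10 – 8 – 6 – 3 – 1 – 11 – 2 – 5 — 8 edges.

8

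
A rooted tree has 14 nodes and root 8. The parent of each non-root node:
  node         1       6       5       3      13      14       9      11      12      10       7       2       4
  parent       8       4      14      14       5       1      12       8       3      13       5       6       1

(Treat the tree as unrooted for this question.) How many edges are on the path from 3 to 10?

4

Walking from 3: 3–14–5–13–10. Length 4.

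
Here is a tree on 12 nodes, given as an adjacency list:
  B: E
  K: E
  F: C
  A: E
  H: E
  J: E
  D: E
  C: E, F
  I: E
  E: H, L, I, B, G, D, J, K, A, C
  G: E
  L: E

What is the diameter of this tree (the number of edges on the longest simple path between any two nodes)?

BFS from F reaches I last, at distance 3; BFS from I confirms no node is farther.
Path: F – C – E – I.

3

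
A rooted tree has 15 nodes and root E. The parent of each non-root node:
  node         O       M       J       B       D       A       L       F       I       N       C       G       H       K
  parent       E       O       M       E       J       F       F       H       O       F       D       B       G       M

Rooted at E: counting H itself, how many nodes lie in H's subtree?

5

H's subtree: {H, F, L, A, N}, size 5.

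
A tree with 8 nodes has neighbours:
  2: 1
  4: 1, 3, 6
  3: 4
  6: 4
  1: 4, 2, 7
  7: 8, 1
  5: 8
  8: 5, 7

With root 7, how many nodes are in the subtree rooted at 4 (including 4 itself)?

4's subtree: {4, 6, 3}, size 3.

3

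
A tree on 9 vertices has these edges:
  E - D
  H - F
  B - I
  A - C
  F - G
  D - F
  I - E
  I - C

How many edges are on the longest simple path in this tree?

A longest path is G - F - D - E - I - C - A, with 6 edges.

6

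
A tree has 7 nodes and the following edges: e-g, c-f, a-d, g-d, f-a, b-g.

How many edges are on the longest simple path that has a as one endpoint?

The node farthest from a is b (e also at distance 3), via a – d – g – b — 3 edges.

3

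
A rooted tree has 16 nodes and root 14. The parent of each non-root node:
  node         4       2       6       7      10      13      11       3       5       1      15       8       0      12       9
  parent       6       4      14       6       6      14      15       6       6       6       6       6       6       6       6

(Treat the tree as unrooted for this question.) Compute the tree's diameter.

A longest path is 13 – 14 – 6 – 15 – 11, with 4 edges.

4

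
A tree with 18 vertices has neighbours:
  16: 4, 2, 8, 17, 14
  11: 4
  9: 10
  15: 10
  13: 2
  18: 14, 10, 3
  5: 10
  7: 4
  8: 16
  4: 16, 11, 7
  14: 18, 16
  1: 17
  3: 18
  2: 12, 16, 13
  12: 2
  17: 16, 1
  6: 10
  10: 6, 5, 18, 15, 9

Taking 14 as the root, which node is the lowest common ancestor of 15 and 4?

14

15's ancestor chain is 15, 10, 18, 14 and 4's is 4, 16, 14; they first meet at 14.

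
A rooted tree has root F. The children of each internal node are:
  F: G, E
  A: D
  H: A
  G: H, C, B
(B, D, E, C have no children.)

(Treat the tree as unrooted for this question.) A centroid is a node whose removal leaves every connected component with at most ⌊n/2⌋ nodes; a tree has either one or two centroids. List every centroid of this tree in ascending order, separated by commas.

G

If G is removed the pieces have sizes 3, 2, 1, 1, all ≤ ⌊8/2⌋ = 4.
No neighbour of G does as well, so G is the unique centroid.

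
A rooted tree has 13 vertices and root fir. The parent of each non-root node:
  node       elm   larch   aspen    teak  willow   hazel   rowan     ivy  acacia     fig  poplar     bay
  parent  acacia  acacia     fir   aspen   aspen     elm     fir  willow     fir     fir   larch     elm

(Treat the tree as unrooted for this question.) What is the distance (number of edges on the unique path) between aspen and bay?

4

aspen - fir - acacia - elm - bay: 4 edges.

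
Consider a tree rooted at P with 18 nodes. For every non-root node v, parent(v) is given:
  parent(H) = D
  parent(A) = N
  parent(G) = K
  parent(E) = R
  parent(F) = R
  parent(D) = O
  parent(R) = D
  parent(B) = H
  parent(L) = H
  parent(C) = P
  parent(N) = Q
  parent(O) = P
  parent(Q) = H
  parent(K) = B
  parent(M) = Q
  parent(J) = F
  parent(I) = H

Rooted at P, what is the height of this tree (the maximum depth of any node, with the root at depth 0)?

6

A deepest node is A, reached by P-O-D-H-Q-N-A.
That path has 6 edges, so the height is 6.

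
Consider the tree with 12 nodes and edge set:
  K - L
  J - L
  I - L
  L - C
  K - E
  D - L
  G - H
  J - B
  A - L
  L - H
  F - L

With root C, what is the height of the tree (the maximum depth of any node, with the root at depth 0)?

3

The longest root-to-leaf path is C–L–K–E (3 edges).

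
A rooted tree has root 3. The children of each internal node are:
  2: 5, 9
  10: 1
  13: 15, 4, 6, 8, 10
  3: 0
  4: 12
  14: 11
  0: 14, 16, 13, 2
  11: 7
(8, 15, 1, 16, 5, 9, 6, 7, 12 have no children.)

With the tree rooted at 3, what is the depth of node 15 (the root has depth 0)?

Path from 3 to 15: 3 – 0 – 13 – 15, which has 3 edges.

3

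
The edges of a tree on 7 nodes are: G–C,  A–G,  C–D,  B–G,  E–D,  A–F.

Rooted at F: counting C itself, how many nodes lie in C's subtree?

The subtree rooted at C contains: C, D, E — 3 nodes.

3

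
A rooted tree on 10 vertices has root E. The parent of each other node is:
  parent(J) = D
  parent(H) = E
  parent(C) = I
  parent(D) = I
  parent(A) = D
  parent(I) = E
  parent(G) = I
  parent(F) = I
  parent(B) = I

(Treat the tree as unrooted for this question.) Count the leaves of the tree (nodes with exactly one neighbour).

7

The leaves are A, B, C, F, G, H, J.
That is 7 leaves.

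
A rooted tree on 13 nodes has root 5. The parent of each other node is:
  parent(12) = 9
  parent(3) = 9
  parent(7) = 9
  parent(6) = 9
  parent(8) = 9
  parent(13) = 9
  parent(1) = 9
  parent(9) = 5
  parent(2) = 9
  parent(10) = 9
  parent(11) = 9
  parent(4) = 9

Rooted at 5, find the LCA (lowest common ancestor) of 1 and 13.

Path 1→root: 1 9 5; path 13→root: 13 9 5.
First common node: 9.

9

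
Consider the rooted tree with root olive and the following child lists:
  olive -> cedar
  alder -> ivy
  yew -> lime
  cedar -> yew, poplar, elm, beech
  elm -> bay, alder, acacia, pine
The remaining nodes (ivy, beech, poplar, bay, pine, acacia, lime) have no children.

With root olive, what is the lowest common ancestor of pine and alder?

elm

Ancestors of pine (toward the root): pine, elm, cedar, olive.
Ancestors of alder: alder, elm, cedar, olive.
The deepest node appearing in both lists is elm.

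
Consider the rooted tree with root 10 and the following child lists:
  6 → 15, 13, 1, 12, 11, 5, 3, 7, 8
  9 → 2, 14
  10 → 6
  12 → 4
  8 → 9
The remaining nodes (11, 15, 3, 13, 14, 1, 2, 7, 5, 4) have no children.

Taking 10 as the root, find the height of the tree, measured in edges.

2 sits deepest: 10 – 6 – 8 – 9 – 2 — 4 edges from the root.

4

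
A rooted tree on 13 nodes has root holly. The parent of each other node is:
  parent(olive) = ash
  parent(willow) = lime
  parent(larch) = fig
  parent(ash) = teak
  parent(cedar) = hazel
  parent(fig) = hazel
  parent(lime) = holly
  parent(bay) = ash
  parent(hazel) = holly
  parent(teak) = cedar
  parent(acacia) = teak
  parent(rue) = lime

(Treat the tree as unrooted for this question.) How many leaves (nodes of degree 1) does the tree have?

6

Degree-1 nodes: acacia, bay, larch, olive, rue, willow — 6 of them.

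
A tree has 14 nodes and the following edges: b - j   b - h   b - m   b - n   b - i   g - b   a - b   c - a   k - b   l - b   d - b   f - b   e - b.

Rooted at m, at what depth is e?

2

m → b → e — 2 edges.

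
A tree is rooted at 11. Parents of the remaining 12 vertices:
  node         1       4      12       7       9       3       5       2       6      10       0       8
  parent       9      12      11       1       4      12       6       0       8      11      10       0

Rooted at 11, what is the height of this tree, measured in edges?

5

A deepest node is 5, reached by 11–10–0–8–6–5.
That path has 5 edges, so the height is 5.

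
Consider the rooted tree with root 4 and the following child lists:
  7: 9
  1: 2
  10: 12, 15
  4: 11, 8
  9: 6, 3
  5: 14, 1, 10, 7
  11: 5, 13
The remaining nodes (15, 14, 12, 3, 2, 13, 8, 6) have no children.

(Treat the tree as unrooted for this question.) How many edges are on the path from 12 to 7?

3

The path is 12 – 10 – 5 – 7, which has 3 edges.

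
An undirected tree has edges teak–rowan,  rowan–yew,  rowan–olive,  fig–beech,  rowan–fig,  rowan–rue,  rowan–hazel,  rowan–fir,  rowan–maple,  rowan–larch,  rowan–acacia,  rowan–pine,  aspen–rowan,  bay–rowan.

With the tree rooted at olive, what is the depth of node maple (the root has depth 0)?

olive – rowan – maple — 2 edges.

2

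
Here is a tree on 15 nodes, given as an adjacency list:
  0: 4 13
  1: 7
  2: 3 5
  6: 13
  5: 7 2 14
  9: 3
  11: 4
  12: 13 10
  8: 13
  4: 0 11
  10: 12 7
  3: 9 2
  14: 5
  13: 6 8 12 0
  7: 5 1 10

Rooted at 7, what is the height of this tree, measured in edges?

6

11 sits deepest: 7–10–12–13–0–4–11 — 6 edges from the root.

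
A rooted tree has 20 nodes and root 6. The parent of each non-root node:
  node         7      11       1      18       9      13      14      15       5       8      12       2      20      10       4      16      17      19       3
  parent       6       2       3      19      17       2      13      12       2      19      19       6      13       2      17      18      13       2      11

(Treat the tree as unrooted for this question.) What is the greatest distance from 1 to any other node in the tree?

6

A farthest node from 1 is 4 (15, 9, 16 also at distance 6).
The path 1–3–11–2–13–17–4 has 6 edges.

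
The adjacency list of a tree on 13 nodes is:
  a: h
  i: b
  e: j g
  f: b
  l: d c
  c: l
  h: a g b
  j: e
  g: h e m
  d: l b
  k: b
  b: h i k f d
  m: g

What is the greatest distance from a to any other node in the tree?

5

Distances from a peak at 5, attained at c.
a – h – b – d – l – c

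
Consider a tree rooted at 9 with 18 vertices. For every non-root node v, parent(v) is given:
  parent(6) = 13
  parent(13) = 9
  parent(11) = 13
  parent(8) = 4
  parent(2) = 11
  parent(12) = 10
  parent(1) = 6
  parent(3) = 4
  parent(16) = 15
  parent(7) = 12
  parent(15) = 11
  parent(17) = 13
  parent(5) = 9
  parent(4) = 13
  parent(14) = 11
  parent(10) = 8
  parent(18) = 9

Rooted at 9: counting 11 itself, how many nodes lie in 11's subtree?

Descendants of 11 (including itself): 11, 15, 2, 14, 16. That's 5.

5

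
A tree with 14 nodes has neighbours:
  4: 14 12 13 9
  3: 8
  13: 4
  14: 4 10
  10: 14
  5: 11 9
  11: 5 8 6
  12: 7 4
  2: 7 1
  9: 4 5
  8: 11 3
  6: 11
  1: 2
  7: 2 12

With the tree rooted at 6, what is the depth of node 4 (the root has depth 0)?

4

Path from 6 to 4: 6 → 11 → 5 → 9 → 4, which has 4 edges.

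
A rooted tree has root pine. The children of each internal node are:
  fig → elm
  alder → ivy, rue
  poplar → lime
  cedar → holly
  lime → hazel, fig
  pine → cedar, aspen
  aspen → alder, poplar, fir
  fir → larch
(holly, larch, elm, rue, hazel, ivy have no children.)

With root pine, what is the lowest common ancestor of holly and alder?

holly's ancestor chain is holly, cedar, pine and alder's is alder, aspen, pine; they first meet at pine.

pine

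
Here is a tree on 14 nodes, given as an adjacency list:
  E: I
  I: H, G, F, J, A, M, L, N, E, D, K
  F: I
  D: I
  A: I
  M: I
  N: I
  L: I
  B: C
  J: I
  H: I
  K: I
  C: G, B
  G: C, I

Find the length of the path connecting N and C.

3

N – I – G – C: 3 edges.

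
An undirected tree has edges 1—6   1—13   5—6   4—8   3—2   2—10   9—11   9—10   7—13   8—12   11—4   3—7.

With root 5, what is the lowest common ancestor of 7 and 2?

7

7's ancestor chain is 7, 13, 1, 6, 5 and 2's is 2, 3, 7, 13, 1, 6, 5; they first meet at 7.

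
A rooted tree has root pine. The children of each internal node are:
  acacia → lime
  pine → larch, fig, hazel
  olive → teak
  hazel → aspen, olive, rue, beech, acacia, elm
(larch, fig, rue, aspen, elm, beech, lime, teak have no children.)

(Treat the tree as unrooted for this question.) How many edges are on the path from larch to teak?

4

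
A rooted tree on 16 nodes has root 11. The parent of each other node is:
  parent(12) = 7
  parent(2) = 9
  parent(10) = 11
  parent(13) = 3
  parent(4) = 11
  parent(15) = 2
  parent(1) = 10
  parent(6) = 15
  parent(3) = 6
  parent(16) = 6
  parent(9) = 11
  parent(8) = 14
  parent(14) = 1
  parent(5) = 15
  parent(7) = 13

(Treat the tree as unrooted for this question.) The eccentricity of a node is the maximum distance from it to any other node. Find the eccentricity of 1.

Distances from 1 peak at 10, attained at 12.
1 – 10 – 11 – 9 – 2 – 15 – 6 – 3 – 13 – 7 – 12

10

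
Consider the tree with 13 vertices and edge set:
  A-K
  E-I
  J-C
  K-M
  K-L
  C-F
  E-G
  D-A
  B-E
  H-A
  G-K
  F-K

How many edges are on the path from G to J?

4

G - K - F - C - J: 4 edges.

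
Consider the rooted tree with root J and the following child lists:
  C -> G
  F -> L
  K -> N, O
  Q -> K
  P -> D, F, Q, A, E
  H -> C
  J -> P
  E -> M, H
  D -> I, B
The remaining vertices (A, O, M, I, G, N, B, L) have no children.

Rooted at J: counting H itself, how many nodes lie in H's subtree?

H's subtree: {H, C, G}, size 3.

3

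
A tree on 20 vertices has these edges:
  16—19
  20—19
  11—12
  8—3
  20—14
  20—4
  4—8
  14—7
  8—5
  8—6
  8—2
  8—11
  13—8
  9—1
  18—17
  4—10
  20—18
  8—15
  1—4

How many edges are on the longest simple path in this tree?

6

BFS from 12 reaches 7 last, at distance 6; BFS from 7 confirms no node is farther.
Path: 12-11-8-4-20-14-7.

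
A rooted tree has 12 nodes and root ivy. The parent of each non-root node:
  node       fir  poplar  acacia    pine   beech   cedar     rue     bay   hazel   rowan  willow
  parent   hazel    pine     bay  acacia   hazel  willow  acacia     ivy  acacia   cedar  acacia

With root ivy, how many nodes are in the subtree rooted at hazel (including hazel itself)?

The subtree rooted at hazel contains: hazel, beech, fir — 3 nodes.

3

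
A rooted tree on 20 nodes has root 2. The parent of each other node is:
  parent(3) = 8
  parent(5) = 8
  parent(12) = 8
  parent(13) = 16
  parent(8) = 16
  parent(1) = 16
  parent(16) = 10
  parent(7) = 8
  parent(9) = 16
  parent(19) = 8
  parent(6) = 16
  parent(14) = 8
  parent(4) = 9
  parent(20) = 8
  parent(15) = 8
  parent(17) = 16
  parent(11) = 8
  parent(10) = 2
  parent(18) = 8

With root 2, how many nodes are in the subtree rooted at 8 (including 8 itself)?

11

Descendants of 8 (including itself): 8, 15, 5, 18, 20, 19, 14, 11, 12, 3, 7. That's 11.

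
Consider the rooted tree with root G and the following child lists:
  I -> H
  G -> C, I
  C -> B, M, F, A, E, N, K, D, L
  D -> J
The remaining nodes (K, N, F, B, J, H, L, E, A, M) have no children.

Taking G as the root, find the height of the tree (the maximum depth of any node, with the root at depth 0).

A deepest node is J, reached by G – C – D – J.
That path has 3 edges, so the height is 3.

3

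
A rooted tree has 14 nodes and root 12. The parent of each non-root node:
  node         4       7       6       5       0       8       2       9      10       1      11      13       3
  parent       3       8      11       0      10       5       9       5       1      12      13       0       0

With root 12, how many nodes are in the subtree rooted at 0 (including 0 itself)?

The subtree rooted at 0 contains: 0, 3, 13, 5, 4, 11, 9, 8, 6, 2, 7 — 11 nodes.

11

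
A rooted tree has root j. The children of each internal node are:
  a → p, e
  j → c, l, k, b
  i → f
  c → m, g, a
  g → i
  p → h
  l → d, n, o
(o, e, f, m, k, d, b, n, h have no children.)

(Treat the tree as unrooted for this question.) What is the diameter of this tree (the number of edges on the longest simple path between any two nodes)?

A longest path is o - l - j - c - a - p - h, with 6 edges.

6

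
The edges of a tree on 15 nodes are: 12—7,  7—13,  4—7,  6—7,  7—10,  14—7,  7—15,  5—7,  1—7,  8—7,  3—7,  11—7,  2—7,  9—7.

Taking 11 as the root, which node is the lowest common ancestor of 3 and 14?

7

3's ancestor chain is 3, 7, 11 and 14's is 14, 7, 11; they first meet at 7.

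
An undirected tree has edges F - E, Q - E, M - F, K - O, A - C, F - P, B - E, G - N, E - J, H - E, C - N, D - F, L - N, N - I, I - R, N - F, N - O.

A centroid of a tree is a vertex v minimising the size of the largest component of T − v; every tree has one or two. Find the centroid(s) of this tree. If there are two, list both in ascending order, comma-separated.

F, N

Delete F: the remaining components have sizes 9, 5, 1, 1, 1. Max 9 ≤ 9, so F is a centroid.
Its neighbour N also leaves a largest component of size 9, so both are centroids.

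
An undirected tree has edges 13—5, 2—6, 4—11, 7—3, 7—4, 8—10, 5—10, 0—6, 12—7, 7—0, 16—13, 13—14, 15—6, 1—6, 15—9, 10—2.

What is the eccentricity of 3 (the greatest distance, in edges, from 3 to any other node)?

8

Distances from 3 peak at 8, attained at 16 (14 also at distance 8).
3 – 7 – 0 – 6 – 2 – 10 – 5 – 13 – 16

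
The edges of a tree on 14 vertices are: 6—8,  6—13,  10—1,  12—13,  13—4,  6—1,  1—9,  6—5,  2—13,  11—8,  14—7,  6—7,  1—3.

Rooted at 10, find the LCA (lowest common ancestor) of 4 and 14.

Ancestors of 4 (toward the root): 4, 13, 6, 1, 10.
Ancestors of 14: 14, 7, 6, 1, 10.
The deepest node appearing in both lists is 6.

6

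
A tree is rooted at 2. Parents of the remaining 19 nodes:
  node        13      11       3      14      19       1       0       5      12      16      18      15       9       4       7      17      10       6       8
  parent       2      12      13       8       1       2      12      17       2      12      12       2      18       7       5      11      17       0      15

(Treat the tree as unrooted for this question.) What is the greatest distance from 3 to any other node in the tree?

8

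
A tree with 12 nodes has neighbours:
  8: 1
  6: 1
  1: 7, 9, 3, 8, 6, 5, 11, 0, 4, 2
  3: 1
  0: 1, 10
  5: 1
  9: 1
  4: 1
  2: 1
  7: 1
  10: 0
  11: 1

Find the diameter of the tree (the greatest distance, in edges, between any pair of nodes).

3

Starting from 10, a farthest node is 8 at distance 3.
One longest path: 10-0-1-8.
So the diameter is 3.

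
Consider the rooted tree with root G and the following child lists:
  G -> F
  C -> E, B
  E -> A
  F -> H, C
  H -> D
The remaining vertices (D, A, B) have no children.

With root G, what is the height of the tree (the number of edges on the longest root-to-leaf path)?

4

A sits deepest: G–F–C–E–A — 4 edges from the root.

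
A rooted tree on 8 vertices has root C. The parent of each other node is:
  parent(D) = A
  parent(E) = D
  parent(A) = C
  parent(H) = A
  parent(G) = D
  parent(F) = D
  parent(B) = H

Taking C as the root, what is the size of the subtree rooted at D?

The subtree rooted at D contains: D, G, E, F — 4 nodes.

4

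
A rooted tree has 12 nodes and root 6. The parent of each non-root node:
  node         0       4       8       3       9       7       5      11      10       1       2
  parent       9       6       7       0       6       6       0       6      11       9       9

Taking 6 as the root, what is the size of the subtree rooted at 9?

6

Descendants of 9 (including itself): 9, 0, 2, 1, 3, 5. That's 6.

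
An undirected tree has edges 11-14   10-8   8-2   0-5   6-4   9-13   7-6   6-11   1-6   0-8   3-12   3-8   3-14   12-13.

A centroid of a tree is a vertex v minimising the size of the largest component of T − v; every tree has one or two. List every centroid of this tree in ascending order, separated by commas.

3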